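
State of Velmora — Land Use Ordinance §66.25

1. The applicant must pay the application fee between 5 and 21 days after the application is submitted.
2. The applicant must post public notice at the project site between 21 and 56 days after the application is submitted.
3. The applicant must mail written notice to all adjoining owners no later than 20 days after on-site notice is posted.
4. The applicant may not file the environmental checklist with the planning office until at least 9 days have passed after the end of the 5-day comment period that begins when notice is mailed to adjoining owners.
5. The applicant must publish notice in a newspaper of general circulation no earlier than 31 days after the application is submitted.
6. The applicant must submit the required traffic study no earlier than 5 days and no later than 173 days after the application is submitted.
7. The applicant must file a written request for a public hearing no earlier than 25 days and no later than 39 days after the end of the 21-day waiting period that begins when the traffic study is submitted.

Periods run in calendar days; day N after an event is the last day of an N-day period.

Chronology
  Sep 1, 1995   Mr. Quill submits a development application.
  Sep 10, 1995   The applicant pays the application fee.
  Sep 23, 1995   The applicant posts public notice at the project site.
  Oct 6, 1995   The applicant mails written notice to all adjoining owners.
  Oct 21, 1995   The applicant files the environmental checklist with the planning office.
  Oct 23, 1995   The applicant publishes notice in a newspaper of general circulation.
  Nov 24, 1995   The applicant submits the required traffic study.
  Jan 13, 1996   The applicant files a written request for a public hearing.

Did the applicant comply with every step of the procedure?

Yes

Step 1: the window is 5–21 days after Sep 1, 1995 (when the application is submitted), so Sep 6, 1995 through Sep 22, 1995; Sep 10, 1995 falls inside that range.
Step 2: the window is 21–56 days after Sep 1, 1995 (when the application is submitted), so Sep 22, 1995 through Oct 27, 1995; done Sep 23, 1995, which is between those dates.
Step 3: 20 days after Sep 23, 1995 (when on-site notice is posted) is Oct 13, 1995; Oct 6, 1995 is within that limit.
Step 4: the earliest permitted date is 9 days after Oct 11, 1995 (end of the 5-day comment period, which began when notice is mailed to adjoining owners on Oct 6, 1995), i.e. Oct 20, 1995; done Oct 21, 1995 — permitted.
Step 5: the earliest permitted date is 31 days after Sep 1, 1995 (when the application is submitted), i.e. Oct 2, 1995; done Oct 23, 1995 — permitted.
Step 6: the window is 5–173 days after Sep 1, 1995 (when the application is submitted), so Sep 6, 1995 through Feb 21, 1996; done Nov 24, 1995 — within the window.
Step 7: the window is 25–39 days after Dec 15, 1995 (end of the 21-day waiting period, which began when the traffic study is submitted on Nov 24, 1995), so Jan 9, 1996 through Jan 23, 1996; Jan 13, 1996 falls inside that range.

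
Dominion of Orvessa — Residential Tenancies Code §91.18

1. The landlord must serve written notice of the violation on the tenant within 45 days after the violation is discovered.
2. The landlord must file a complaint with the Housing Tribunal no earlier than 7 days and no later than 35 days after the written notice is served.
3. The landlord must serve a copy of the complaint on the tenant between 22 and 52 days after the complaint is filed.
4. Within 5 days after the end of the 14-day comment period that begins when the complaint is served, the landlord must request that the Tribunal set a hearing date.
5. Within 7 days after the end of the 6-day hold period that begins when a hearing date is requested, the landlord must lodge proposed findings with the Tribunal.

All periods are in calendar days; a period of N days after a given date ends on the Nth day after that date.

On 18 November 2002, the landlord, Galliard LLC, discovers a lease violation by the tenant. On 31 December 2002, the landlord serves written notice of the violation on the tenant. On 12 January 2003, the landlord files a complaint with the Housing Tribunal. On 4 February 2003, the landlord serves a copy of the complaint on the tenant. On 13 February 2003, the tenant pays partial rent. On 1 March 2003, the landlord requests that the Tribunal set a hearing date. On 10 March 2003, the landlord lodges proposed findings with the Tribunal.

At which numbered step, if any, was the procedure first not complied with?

Step 4

Step 1 — counting 45 days from 18 November 2002 (when the violation is discovered) gives a deadline of 2 January 2003; 31 December 2002 is within that limit.
Step 2 — 7 and 35 days from 31 December 2002 (when the written notice is served) are 7 January 2003 and 4 February 2003 respectively; done 12 January 2003, which is between those dates.
Step 3 — 22 and 52 days from 12 January 2003 (when the complaint is filed) are 3 February 2003 and 5 March 2003 respectively; done 4 February 2003 — within the window.
Step 4 — counting 5 days from 18 February 2003 (end of the 14-day comment period, which began when the complaint is served on 4 February 2003) gives a deadline of 23 February 2003; 1 March 2003 misses that deadline by 6 days.
That is the first point of non-compliance.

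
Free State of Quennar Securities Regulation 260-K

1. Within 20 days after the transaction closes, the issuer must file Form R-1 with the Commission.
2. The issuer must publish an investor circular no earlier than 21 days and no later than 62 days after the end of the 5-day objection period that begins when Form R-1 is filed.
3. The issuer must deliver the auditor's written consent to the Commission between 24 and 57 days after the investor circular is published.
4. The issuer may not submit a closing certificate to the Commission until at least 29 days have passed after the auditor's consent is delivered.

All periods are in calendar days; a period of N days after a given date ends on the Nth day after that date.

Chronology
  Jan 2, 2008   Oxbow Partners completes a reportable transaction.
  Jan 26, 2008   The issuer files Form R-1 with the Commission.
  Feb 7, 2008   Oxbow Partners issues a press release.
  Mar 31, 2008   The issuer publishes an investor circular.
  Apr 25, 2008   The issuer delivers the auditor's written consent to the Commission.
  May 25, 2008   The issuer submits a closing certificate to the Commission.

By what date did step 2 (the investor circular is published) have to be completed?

Form R-1 is filed on Jan 26, 2008; the 5-day objection period therefore ends Jan 31, 2008, and step 2 runs from that date. The window is 21–62 days after Jan 31, 2008; it closes on Apr 2, 2008.

Apr 2, 2008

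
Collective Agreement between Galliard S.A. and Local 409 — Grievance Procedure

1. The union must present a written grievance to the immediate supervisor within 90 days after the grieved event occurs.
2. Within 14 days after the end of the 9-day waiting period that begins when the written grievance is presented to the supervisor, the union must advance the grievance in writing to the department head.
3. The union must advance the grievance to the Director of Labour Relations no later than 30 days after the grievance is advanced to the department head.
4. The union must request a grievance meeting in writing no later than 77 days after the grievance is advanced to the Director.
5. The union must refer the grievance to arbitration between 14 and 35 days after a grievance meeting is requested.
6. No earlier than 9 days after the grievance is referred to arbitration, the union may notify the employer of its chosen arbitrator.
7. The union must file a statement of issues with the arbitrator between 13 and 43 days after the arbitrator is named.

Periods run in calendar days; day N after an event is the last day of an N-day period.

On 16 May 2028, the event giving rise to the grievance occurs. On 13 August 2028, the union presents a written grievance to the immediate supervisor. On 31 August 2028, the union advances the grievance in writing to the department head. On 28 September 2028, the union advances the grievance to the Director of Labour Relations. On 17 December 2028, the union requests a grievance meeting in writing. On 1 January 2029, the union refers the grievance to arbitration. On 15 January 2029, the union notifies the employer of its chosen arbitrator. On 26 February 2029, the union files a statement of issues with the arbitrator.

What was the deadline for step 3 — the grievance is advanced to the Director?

Step 3 runs from 31 August 2028, when the grievance is advanced to the department head. 30 days after 31 August 2028 is 30 September 2028.

30 September 2028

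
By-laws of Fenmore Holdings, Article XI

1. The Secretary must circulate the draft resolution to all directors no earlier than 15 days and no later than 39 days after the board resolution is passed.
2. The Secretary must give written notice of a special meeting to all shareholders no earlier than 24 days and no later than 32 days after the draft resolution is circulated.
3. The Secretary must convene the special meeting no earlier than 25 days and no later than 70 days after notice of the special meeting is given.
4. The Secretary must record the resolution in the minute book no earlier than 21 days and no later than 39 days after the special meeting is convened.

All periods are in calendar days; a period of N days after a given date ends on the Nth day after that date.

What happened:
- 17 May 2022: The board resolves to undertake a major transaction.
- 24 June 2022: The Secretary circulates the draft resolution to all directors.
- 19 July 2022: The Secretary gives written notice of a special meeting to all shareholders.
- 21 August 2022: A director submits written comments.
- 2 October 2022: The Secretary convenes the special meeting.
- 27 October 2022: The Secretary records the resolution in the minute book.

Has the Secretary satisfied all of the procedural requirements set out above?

No

Step 1 — 15 and 39 days from 17 May 2022 (when the board resolution is passed) are 1 June 2022 and 25 June 2022 respectively; done 24 June 2022, which is between those dates.
Step 2 — 24 and 32 days from 24 June 2022 (when the draft resolution is circulated) are 18 July 2022 and 26 July 2022 respectively; done 19 July 2022, which is between those dates.
Step 3 — 25 and 70 days from 19 July 2022 (when notice of the special meeting is given) are 13 August 2022 and 27 September 2022 respectively; 2 October 2022 is 5 days past the end of the window.
Later steps need not be reached.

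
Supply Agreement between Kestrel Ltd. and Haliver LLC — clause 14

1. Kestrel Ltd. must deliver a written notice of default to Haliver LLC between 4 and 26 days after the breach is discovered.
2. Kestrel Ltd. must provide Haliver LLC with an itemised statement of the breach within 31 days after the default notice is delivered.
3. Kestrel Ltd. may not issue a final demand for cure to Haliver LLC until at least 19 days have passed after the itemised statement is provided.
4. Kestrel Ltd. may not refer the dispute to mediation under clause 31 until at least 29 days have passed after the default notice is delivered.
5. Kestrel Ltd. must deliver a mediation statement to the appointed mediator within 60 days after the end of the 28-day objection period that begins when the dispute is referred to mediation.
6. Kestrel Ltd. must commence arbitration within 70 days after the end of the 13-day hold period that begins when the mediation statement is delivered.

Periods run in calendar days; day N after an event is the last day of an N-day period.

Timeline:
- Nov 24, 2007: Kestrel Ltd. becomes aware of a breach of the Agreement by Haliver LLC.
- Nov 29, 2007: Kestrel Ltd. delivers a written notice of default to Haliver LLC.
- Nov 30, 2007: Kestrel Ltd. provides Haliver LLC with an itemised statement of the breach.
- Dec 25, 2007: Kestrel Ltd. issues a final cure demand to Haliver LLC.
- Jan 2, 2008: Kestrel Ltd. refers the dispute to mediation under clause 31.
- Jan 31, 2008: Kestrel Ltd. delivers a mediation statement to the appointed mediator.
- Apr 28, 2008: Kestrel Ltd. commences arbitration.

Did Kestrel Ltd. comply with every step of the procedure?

Step 1 — 4 and 26 days from Nov 24, 2007 (when the breach is discovered) are Nov 28, 2007 and Dec 20, 2007 respectively; done Nov 29, 2007, which is between those dates.
Step 2 — counting 31 days from Nov 29, 2007 (when the default notice is delivered) gives a deadline of Dec 30, 2007; completed Nov 30, 2007, before the deadline.
Step 3 — must wait 19 days from Nov 30, 2007 (when the itemised statement is provided), so not before Dec 19, 2007; done Dec 25, 2007, after the minimum wait.
Step 4 — must wait 29 days from Nov 29, 2007 (when the default notice is delivered), so not before Dec 28, 2007; done Jan 2, 2008, after the minimum wait.
Step 5 — counting 60 days from Jan 30, 2008 (end of the 28-day objection period, which began when the dispute is referred to mediation on Jan 2, 2008) gives a deadline of Mar 30, 2008; done Jan 31, 2008 — timely.
Step 6 — counting 70 days from Feb 13, 2008 (end of the 13-day hold period, which began when the mediation statement is delivered on Jan 31, 2008) gives a deadline of Apr 23, 2008; Apr 28, 2008 misses that deadline by 5 days.
The procedure was therefore not followed at step 6.

No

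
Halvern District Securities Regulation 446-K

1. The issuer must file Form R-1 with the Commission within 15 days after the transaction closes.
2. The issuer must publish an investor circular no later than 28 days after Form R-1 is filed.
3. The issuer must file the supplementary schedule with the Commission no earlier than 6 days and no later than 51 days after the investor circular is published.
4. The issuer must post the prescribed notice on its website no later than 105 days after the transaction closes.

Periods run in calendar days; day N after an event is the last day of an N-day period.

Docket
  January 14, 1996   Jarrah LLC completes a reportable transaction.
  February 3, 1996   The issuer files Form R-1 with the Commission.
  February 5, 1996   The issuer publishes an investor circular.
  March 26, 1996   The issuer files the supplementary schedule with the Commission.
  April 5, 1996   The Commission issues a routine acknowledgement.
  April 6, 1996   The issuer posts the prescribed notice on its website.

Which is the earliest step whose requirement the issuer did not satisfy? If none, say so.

Step 1

Step 1: 15 days after January 14, 1996 (when the transaction closes) is January 29, 1996; not done until February 3, 1996, 5 days after the deadline.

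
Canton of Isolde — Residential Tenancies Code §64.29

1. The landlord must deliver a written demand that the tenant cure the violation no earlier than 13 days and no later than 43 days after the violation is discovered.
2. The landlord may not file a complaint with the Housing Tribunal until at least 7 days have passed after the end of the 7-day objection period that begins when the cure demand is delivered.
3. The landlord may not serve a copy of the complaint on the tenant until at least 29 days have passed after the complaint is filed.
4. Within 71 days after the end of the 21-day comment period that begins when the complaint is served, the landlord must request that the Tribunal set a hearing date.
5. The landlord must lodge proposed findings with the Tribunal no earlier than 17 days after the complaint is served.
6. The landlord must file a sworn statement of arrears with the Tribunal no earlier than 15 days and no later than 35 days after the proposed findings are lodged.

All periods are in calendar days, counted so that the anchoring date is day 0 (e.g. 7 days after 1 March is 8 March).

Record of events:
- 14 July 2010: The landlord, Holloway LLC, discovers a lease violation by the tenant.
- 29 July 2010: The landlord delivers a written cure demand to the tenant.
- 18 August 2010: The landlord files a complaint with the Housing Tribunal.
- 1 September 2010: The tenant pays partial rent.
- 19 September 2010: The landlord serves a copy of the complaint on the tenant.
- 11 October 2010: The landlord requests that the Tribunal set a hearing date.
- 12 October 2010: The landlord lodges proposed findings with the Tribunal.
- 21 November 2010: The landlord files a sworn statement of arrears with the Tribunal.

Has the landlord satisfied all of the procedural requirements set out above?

No

(1) the permitted window runs from 14 July 2010 + 13 = 27 July 2010 to 14 July 2010 + 43 = 26 August 2010; 29 July 2010 falls inside that range.
(2) permitted from 5 August 2010 + 7 days = 12 August 2010 onward; done 18 August 2010, after the minimum wait.
(3) permitted from 18 August 2010 + 29 days = 16 September 2010 onward; 19 September 2010 is on or after that date.
(4) due by 10 October 2010 + 71 days = 20 December 2010; done 11 October 2010 — timely.
(5) permitted from 19 September 2010 + 17 days = 6 October 2010 onward; done 12 October 2010, after the minimum wait.
(6) the permitted window runs from 12 October 2010 + 15 = 27 October 2010 to 12 October 2010 + 35 = 16 November 2010; 21 November 2010 is 5 days past the end of the window.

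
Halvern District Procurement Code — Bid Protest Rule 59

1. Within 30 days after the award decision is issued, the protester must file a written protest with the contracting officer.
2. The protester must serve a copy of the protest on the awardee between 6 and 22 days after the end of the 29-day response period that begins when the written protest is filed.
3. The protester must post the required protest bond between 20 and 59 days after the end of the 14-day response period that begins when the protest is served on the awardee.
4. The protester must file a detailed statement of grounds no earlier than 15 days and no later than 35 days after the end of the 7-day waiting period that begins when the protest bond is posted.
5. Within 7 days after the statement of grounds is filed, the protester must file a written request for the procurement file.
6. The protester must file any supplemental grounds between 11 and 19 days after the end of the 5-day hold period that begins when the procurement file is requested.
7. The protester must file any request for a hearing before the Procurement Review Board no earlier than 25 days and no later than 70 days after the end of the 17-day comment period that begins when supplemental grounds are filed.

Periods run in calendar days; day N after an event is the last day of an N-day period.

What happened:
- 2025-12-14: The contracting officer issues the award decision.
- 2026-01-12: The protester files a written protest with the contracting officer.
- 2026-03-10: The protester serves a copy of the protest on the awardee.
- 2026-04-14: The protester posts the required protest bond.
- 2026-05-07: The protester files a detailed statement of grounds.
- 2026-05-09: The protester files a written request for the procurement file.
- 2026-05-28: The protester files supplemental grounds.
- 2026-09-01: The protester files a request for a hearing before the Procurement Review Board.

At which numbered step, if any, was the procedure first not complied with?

Step 2

Step 1: 30 days after 2025-12-14 (when the award decision is issued) is 2026-01-13; completed 2026-01-12, before the deadline.
Step 2: the window is 6–22 days after 2026-02-10 (end of the 29-day response period, which began when the written protest is filed on 2026-01-12), so 2026-02-16 through 2026-03-04; done 2026-03-10 — 6 days after the window closed.
No need to go further; step 2 was not satisfied.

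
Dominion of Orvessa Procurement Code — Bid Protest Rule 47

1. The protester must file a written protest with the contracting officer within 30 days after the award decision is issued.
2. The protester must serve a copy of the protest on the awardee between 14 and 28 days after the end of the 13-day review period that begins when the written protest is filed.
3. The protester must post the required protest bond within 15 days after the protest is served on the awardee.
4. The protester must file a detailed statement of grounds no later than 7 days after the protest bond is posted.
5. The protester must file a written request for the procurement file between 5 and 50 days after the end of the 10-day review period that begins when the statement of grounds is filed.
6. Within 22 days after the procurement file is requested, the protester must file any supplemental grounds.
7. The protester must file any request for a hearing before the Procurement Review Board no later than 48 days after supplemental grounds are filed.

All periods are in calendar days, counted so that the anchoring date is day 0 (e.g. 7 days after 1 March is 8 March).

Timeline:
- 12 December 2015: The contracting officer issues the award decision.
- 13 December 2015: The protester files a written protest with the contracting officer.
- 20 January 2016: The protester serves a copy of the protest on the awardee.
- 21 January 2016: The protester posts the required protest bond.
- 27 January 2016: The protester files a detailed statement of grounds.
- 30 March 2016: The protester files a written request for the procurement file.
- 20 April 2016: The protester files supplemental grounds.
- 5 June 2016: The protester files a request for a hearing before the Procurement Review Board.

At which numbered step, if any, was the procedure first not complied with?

Step 1: 30 days after 12 December 2015 (when the award decision is issued) is 11 January 2016; 13 December 2015 is within that limit.
Step 2: the window is 14–28 days after 26 December 2015 (end of the 13-day review period, which began when the written protest is filed on 13 December 2015), so 9 January 2016 through 23 January 2016; done 20 January 2016, which is between those dates.
Step 3: 15 days after 20 January 2016 (when the protest is served on the awardee) is 4 February 2016; done 21 January 2016 — timely.
Step 4: 7 days after 21 January 2016 (when the protest bond is posted) is 28 January 2016; completed 27 January 2016, before the deadline.
Step 5: the window is 5–50 days after 6 February 2016 (end of the 10-day review period, which began when the statement of grounds is filed on 27 January 2016), so 11 February 2016 through 27 March 2016; done 30 March 2016 — 3 days after the window closed.

Step 5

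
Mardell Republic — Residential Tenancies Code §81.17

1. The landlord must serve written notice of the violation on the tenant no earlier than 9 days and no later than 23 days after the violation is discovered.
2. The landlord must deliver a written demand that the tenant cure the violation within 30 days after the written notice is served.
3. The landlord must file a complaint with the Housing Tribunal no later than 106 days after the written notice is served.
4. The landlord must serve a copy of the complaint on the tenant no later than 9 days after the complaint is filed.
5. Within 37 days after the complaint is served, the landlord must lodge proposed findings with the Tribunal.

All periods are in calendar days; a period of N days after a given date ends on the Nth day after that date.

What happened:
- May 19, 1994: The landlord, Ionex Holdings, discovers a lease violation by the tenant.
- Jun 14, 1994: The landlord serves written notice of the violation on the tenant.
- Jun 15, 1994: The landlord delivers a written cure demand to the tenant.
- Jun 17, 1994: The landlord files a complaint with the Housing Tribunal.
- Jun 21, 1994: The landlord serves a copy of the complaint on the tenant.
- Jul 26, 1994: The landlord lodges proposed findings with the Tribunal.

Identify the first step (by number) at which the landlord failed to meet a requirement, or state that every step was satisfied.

Step 1: the window is 9–23 days after May 19, 1994 (when the violation is discovered), so May 28, 1994 through Jun 11, 1994; Jun 14, 1994 is 3 days past the end of the window.
That is the first point of non-compliance.

Step 1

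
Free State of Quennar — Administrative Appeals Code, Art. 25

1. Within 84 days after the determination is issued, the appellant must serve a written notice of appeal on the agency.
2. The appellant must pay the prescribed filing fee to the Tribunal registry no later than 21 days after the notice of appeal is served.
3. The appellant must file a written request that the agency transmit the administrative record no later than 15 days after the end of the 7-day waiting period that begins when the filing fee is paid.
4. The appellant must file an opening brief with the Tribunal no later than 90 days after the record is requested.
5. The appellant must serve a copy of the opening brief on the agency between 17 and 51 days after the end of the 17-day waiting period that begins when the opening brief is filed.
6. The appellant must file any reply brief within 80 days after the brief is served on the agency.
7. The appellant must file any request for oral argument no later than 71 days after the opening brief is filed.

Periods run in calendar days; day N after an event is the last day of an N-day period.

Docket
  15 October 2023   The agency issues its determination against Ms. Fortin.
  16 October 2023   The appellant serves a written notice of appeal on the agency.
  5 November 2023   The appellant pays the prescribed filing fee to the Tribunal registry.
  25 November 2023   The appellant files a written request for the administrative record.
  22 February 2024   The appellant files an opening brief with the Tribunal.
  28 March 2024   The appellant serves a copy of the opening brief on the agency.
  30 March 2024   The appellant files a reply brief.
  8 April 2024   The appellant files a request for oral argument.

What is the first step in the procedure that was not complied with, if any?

None — every step was satisfied

Step 1 — counting 84 days from 15 October 2023 (when the determination is issued) gives a deadline of 7 January 2024; completed 16 October 2023, before the deadline.
Step 2 — counting 21 days from 16 October 2023 (when the notice of appeal is served) gives a deadline of 6 November 2023; done 5 November 2023 — timely.
Step 3 — counting 15 days from 12 November 2023 (end of the 7-day waiting period, which began when the filing fee is paid on 5 November 2023) gives a deadline of 27 November 2023; 25 November 2023 is within that limit.
Step 4 — counting 90 days from 25 November 2023 (when the record is requested) gives a deadline of 23 February 2024; 22 February 2024 is within that limit.
Step 5 — 17 and 51 days from 10 March 2024 (end of the 17-day waiting period, which began when the opening brief is filed on 22 February 2024) are 27 March 2024 and 30 April 2024 respectively; done 28 March 2024, which is between those dates.
Step 6 — counting 80 days from 28 March 2024 (when the brief is served on the agency) gives a deadline of 16 June 2024; done 30 March 2024 — timely.
Step 7 — counting 71 days from 22 February 2024 (when the opening brief is filed) gives a deadline of 3 May 2024; done 8 April 2024 — timely.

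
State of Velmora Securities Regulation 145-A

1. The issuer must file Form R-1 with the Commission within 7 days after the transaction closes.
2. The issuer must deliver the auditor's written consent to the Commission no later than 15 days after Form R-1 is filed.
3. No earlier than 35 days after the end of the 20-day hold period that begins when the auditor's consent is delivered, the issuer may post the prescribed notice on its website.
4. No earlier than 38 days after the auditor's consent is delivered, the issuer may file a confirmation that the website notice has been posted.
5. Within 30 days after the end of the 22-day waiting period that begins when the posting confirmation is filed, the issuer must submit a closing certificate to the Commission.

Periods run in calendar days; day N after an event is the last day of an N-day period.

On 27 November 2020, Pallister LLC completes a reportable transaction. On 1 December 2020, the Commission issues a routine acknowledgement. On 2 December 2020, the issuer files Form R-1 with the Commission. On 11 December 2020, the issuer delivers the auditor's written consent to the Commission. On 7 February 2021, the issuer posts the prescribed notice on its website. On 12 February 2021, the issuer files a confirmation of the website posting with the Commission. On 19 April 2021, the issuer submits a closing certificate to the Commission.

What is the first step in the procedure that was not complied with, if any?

Step 5

Step 1 — counting 7 days from 27 November 2020 (when the transaction closes) gives a deadline of 4 December 2020; completed 2 December 2020, before the deadline.
Step 2 — counting 15 days from 2 December 2020 (when Form R-1 is filed) gives a deadline of 17 December 2020; 11 December 2020 is within that limit.
Step 3 — must wait 35 days from 31 December 2020 (end of the 20-day hold period, which began when the auditor's consent is delivered on 11 December 2020), so not before 4 February 2021; done 7 February 2021 — permitted.
Step 4 — must wait 38 days from 11 December 2020 (when the auditor's consent is delivered), so not before 18 January 2021; 12 February 2021 is on or after that date.
Step 5 — counting 30 days from 6 March 2021 (end of the 22-day waiting period, which began when the posting confirmation is filed on 12 February 2021) gives a deadline of 5 April 2021; not done until 19 April 2021, 14 days after the deadline.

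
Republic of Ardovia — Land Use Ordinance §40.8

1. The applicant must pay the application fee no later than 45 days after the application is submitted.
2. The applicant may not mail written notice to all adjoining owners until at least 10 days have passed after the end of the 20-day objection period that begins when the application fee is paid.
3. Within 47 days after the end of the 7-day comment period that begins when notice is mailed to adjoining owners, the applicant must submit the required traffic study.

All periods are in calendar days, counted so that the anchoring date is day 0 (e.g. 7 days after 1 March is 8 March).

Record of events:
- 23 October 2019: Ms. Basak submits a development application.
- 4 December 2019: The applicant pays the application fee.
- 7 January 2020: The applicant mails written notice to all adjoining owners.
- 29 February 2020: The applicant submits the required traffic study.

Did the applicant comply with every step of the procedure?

Yes

Step 1: 45 days after 23 October 2019 (when the application is submitted) is 7 December 2019; 4 December 2019 is within that limit.
Step 2: the earliest permitted date is 10 days after 24 December 2019 (end of the 20-day objection period, which began when the application fee is paid on 4 December 2019), i.e. 3 January 2020; done 7 January 2020 — permitted.
Step 3: 47 days after 14 January 2020 (end of the 7-day comment period, which began when notice is mailed to adjoining owners on 7 January 2020) is 1 March 2020; completed 29 February 2020, before the deadline.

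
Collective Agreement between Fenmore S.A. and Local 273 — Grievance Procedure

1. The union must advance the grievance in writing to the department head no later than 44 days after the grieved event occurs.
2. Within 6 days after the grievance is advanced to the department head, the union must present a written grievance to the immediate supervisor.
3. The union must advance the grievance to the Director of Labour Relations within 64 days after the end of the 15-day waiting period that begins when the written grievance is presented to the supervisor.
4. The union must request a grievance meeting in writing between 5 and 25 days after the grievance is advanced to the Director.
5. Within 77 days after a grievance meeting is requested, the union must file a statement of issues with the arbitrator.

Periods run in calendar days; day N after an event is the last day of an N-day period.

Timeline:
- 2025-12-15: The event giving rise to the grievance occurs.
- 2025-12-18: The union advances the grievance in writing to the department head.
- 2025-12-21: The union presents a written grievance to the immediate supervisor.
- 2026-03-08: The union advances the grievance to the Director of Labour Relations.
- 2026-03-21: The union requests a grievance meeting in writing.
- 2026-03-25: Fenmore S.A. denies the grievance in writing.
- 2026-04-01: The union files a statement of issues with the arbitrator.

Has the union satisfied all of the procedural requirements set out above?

Yes

Step 1: 44 days after 2025-12-15 (when the grieved event occurs) is 2026-01-28; done 2025-12-18 — timely.
Step 2: 6 days after 2025-12-18 (when the grievance is advanced to the department head) is 2025-12-24; completed 2025-12-21, before the deadline.
Step 3: 64 days after 2026-01-05 (end of the 15-day waiting period, which began when the written grievance is presented to the supervisor on 2025-12-21) is 2026-03-10; done 2026-03-08 — timely.
Step 4: the window is 5–25 days after 2026-03-08 (when the grievance is advanced to the Director), so 2026-03-13 through 2026-04-02; done 2026-03-21, which is between those dates.
Step 5: 77 days after 2026-03-21 (when a grievance meeting is requested) is 2026-06-06; completed 2026-04-01, before the deadline.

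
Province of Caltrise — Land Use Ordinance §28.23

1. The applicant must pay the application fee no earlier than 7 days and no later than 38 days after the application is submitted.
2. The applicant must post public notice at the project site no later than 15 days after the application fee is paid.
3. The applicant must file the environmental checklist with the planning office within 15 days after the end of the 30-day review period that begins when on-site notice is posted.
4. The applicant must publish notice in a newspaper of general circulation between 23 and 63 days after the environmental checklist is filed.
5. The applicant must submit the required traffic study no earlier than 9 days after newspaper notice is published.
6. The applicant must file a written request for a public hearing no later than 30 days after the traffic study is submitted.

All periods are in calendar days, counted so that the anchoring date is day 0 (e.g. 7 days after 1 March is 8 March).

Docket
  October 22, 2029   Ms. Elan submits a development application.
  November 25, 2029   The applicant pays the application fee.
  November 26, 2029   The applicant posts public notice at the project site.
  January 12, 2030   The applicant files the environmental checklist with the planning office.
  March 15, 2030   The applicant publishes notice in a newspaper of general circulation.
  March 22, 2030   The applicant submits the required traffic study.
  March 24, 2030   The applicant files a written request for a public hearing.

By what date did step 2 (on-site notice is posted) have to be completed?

December 10, 2029

Step 2 runs from November 25, 2029, when the application fee is paid. 15 days after November 25, 2029 is December 10, 2029.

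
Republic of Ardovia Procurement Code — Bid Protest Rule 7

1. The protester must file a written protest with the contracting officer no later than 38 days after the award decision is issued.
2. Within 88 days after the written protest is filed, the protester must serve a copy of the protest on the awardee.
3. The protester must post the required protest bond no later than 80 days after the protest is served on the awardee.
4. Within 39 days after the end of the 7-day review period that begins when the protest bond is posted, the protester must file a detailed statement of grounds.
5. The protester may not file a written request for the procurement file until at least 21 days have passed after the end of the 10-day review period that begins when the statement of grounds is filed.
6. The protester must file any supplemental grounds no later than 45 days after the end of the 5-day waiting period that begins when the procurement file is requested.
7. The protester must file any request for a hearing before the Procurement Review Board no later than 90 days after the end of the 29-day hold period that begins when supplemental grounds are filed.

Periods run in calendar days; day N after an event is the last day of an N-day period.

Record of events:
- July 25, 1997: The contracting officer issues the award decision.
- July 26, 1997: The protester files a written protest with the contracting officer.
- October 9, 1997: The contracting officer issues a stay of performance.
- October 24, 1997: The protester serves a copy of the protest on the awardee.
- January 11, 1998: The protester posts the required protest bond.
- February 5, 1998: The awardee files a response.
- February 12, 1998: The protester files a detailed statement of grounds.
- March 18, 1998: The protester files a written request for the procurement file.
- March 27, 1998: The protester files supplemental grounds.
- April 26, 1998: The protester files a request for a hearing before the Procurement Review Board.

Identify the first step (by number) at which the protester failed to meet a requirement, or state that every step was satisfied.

Step 1 — counting 38 days from July 25, 1997 (when the award decision is issued) gives a deadline of September 1, 1997; done July 26, 1997 — timely.
Step 2 — counting 88 days from July 26, 1997 (when the written protest is filed) gives a deadline of October 22, 1997; not done until October 24, 1997, 2 days after the deadline.
Later steps need not be reached.

Step 2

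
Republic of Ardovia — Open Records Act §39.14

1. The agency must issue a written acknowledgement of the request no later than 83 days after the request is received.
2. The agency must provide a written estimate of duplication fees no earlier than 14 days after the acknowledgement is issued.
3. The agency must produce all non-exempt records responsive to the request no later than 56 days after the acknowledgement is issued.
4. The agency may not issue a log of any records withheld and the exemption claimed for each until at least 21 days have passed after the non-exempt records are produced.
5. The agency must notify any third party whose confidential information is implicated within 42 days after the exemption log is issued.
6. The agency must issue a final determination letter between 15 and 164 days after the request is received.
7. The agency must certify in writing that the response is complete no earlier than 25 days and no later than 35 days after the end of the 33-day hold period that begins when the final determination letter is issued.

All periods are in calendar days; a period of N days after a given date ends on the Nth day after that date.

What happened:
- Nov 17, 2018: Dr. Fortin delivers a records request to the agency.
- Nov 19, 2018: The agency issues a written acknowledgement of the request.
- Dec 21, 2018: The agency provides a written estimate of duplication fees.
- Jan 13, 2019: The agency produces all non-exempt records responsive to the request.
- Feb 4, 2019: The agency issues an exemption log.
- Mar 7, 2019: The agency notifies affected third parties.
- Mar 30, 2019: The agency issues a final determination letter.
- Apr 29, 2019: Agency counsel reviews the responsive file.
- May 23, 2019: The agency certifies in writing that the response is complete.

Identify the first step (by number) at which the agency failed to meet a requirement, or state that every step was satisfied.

Step 7

(1) due by Nov 17, 2018 + 83 days = Feb 8, 2019; Nov 19, 2018 is within that limit.
(2) permitted from Nov 19, 2018 + 14 days = Dec 3, 2018 onward; done Dec 21, 2018, after the minimum wait.
(3) due by Nov 19, 2018 + 56 days = Jan 14, 2019; done Jan 13, 2019 — timely.
(4) permitted from Jan 13, 2019 + 21 days = Feb 3, 2019 onward; done Feb 4, 2019, after the minimum wait.
(5) due by Feb 4, 2019 + 42 days = Mar 18, 2019; Mar 7, 2019 is within that limit.
(6) the permitted window runs from Nov 17, 2018 + 15 = Dec 2, 2018 to Nov 17, 2018 + 164 = Apr 30, 2019; done Mar 30, 2019, which is between those dates.
(7) the permitted window runs from May 2, 2019 + 25 = May 27, 2019 to May 2, 2019 + 35 = Jun 6, 2019; May 23, 2019 is 4 days too early.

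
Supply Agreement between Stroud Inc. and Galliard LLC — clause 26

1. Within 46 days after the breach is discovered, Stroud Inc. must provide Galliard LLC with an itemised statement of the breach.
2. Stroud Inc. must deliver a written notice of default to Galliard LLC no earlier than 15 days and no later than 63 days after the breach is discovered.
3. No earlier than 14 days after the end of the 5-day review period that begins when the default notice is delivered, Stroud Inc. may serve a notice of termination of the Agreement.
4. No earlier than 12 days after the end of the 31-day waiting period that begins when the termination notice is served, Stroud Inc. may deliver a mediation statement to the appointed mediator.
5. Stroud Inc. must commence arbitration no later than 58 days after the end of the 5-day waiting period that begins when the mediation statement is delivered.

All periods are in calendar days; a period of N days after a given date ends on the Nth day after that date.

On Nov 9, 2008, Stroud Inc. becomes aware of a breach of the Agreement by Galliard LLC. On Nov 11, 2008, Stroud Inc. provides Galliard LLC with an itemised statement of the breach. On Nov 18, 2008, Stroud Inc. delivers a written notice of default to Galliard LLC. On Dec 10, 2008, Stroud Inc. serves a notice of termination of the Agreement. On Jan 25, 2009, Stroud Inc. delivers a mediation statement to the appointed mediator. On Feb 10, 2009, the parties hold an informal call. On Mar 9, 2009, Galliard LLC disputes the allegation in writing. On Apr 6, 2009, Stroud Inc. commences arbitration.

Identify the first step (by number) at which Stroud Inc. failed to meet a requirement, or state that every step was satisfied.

Step 1 — counting 46 days from Nov 9, 2008 (when the breach is discovered) gives a deadline of Dec 25, 2008; Nov 11, 2008 is within that limit.
Step 2 — 15 and 63 days from Nov 9, 2008 (when the breach is discovered) are Nov 24, 2008 and Jan 11, 2009 respectively; done Nov 18, 2008 — 6 days before the window opened.

Step 2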